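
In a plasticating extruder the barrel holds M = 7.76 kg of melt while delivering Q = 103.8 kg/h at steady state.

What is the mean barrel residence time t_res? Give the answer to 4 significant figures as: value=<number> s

value=269.1 s

Throughput in SI: Q_s = 103.8 kg/h ÷ 3600 s/h = 0.0288333 kg/s
t_res = M / Q_s = 7.76 ÷ 0.0288333 = 269.133 s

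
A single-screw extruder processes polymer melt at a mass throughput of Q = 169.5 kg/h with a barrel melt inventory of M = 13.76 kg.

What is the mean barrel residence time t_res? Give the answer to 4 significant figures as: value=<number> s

Throughput in SI: Q_s = 169.5 kg/h ÷ 3600 s/h = 0.0470833 kg/s
Mean residence time: t_res = M/Q_s = 13.76 kg / 0.0470833 kg/s = 292.248 s

value=292.2 s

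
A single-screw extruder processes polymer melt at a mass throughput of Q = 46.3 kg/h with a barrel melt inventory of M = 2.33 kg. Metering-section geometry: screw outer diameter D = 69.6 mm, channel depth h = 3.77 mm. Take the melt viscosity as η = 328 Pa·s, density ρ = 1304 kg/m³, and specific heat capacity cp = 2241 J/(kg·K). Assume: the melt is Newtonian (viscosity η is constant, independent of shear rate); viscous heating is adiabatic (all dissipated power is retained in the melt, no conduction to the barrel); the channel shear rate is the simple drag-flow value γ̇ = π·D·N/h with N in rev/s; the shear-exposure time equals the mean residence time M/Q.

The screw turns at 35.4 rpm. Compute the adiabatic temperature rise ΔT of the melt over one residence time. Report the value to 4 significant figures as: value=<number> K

Convert throughput: Q = 46.3 kg/h = 46.3/3600 = 0.0128611 kg/s
t_res = M / Q_s = 2.33 ÷ 0.0128611 = 181.166 s
D = 69.6 mm = 0.0696 m;  h = 3.77 mm = 0.00377 m;  N = 35.4 rpm / 60 = 0.59 rev/s
Shear rate: γ̇ = πDN/h = π·0.0696·0.59/0.00377 = 34.2192 s⁻¹
Adiabatic rise: ΔT = η γ̇² t_res / (ρ cp) = 328·(34.2192)²·181.166 / (1304·2241) = 23.8107 K

value=23.81 K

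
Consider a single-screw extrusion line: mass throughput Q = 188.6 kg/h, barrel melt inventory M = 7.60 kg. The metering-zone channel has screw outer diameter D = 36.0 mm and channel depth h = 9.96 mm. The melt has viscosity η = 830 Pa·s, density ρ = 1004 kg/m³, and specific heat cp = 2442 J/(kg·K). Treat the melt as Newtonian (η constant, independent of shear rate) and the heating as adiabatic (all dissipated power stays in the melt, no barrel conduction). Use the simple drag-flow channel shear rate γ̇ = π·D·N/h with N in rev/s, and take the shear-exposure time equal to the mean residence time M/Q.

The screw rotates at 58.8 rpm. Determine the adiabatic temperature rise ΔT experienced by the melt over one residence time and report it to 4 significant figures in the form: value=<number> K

Q_s = Q / 3600 = 188.6 / 3600 = 0.0523889 kg/s
Mean residence time: t_res = M/Q_s = 7.60 kg / 0.0523889 kg/s = 145.069 s
Geometry in metres: D = 36.0 mm → 0.036 m, h = 9.96 mm → 0.00996 m; screw speed N = 58.8 rpm = 0.98 rev/s
γ̇ = π·D·N / h = π · 0.036 · 0.98 / 0.00996 = 11.1281 s⁻¹
Adiabatic rise: ΔT = η γ̇² t_res / (ρ cp) = 830·(11.1281)²·145.069 / (1004·2442) = 6.08151 K

value=6.082 K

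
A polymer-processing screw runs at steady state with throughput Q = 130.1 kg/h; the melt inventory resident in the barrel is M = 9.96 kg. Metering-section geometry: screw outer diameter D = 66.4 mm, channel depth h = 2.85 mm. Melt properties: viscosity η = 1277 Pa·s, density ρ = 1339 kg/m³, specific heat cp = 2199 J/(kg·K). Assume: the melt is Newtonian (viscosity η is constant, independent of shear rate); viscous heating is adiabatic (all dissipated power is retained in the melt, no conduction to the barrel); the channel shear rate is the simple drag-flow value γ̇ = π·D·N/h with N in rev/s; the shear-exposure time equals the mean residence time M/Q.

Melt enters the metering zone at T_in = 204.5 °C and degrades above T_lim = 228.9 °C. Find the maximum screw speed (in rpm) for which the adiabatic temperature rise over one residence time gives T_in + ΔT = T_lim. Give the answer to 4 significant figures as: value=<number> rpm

value=11.71 rpm

Throughput in SI: Q_s = 130.1 kg/h ÷ 3600 s/h = 0.0361389 kg/s
t_res = M / Q_s = 9.96 ÷ 0.0361389 = 275.603 s
Convert to metres: D = 0.0664 m, h = 0.00285 m
ΔT_a = T_lim − T_in = 228.9 − 204.5 = 24.4 K
γ̇_max² = ΔT_a·ρ·cp/(η·t_res) = 24.4·1339·2199/(1277·275.603) = 204.136 s⁻²
γ̇_max = √204.136 = 14.2876 s⁻¹
N_max = γ̇_max·h / (π·D) = 14.2876 · 0.00285 / (π · 0.0664) = 0.195203 rev/s = 11.7122 rpm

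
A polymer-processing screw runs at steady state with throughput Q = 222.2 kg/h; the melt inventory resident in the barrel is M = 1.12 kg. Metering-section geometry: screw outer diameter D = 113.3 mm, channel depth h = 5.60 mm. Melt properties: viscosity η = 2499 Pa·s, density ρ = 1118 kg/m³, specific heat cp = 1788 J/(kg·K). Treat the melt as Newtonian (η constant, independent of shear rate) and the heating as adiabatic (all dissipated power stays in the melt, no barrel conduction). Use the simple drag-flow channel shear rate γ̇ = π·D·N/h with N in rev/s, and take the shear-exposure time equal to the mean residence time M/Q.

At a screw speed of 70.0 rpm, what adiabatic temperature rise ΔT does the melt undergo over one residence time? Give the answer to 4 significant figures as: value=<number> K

value=124.7 K

Convert throughput: Q = 222.2 kg/h = 222.2/3600 = 0.0617222 kg/s
t_res = M / Q_s = 1.12 / 0.0617222 = 18.1458 s
Convert to SI: D = 0.1133 m, h = 0.0056 m, N = 70.0/60 = 1.16667 rev/s
Shear rate: γ̇ = πDN/h = π·0.1133·1.16667/0.0056 = 74.1547 s⁻¹
ΔT = η·γ̇²·t_res/(ρ·cp) = [2499 × 74.1547² × 18.1458] / [1118 × 1788] = 124.741 K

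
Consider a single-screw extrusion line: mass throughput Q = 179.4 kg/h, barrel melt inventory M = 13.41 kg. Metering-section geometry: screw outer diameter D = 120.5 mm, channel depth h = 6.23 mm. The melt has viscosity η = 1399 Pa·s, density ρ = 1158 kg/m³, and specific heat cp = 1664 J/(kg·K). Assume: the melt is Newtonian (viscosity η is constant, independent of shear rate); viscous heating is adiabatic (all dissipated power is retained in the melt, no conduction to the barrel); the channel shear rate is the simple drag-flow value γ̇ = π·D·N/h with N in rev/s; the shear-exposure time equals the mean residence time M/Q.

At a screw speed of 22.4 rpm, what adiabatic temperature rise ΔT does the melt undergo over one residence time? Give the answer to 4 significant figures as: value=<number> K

Throughput in SI: Q_s = 179.4 kg/h ÷ 3600 s/h = 0.0498333 kg/s
t_res = M / Q_s = 13.41 / 0.0498333 = 269.097 s
D = 120.5 mm = 0.1205 m;  h = 6.23 mm = 0.00623 m;  N = 22.4 rpm / 60 = 0.373333 rev/s
Shear rate: γ̇ = πDN/h = π·0.1205·0.373333/0.00623 = 22.6854 s⁻¹
ΔT = η·γ̇²·t_res/(ρ·cp) = [1399 × 22.6854² × 269.097] / [1158 × 1664] = 100.544 K

value=100.5 K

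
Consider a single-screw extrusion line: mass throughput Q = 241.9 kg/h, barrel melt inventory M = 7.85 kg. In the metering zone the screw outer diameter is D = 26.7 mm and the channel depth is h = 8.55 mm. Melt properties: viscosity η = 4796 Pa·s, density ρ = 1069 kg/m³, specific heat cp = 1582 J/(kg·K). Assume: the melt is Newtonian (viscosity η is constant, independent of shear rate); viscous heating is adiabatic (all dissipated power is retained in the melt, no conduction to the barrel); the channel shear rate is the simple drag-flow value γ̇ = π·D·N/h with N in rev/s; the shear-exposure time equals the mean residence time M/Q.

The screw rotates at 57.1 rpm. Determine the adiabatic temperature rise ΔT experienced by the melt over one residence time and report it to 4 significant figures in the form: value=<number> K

value=28.88 K

Convert throughput: Q = 241.9 kg/h = 241.9/3600 = 0.0671944 kg/s
Mean residence time: t_res = M/Q_s = 7.85 kg / 0.0671944 kg/s = 116.825 s
Geometry in metres: D = 26.7 mm → 0.0267 m, h = 8.55 mm → 0.00855 m; screw speed N = 57.1 rpm = 0.951667 rev/s
Shear rate: γ̇ = πDN/h = π·0.0267·0.951667/0.00855 = 9.33641 s⁻¹
ΔT = η·γ̇²·t_res / (ρ·cp) = 4796 · (9.33641)² · 116.825 / (1069 · 1582) = 28.8796 K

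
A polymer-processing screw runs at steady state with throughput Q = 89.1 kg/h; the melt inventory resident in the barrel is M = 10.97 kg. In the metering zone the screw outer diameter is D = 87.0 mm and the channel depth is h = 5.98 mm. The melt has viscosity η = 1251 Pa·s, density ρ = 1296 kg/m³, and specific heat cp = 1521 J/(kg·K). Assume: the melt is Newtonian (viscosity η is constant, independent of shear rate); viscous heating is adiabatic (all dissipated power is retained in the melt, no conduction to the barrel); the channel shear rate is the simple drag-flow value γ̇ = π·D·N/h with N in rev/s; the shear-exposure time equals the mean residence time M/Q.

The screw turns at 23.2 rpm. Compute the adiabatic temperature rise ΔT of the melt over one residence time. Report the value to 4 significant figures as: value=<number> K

Q_s = Q / 3600 = 89.1 / 3600 = 0.02475 kg/s
t_res = M / Q_s = 10.97 / 0.02475 = 443.232 s
Convert to SI: D = 0.087 m, h = 0.00598 m, N = 23.2/60 = 0.386667 rev/s
γ̇ = π·D·N / h = π · 0.087 · 0.386667 / 0.00598 = 17.6728 s⁻¹
ΔT = η·γ̇²·t_res/(ρ·cp) = [1251 × 17.6728² × 443.232] / [1296 × 1521] = 87.8545 K

value=87.85 K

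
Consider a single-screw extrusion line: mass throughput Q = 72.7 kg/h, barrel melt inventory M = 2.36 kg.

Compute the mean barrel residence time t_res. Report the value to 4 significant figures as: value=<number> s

value=116.9 s

Q_s = Q / 3600 = 72.7 / 3600 = 0.0201944 kg/s
t_res = M / Q_s = 2.36 / 0.0201944 = 116.864 s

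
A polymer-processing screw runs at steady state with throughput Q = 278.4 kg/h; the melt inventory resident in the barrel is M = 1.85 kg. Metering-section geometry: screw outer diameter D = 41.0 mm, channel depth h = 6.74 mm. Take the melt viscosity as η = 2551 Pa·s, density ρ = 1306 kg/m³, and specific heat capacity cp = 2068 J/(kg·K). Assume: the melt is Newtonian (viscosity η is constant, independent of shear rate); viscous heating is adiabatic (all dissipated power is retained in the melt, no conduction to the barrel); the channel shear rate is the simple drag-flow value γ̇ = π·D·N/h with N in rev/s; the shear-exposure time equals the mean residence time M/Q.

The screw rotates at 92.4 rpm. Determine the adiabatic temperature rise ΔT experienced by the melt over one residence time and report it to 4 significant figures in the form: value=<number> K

Convert throughput: Q = 278.4 kg/h = 278.4/3600 = 0.0773333 kg/s
t_res = M / Q_s = 1.85 / 0.0773333 = 23.9224 s
D = 41.0 mm = 0.041 m;  h = 6.74 mm = 0.00674 m;  N = 92.4 rpm / 60 = 1.54 rev/s
Shear rate: γ̇ = πDN/h = π·0.041·1.54/0.00674 = 29.4303 s⁻¹
ΔT = η·γ̇²·t_res/(ρ·cp) = [2551 × 29.4303² × 23.9224] / [1306 × 2068] = 19.5709 K

value=19.57 K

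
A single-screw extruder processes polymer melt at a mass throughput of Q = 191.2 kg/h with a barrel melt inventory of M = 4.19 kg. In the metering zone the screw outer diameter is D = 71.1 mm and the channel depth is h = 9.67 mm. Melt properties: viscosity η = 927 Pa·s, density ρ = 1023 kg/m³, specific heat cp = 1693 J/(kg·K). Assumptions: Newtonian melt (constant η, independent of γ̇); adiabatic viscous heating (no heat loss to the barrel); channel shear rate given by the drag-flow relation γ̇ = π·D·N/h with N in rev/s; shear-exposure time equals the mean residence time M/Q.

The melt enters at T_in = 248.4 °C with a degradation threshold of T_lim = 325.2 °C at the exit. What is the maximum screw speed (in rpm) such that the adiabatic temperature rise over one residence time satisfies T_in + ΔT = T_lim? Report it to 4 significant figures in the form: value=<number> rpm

Q_s = Q / 3600 = 191.2 / 3600 = 0.0531111 kg/s
Mean residence time: t_res = M/Q_s = 4.19 kg / 0.0531111 kg/s = 78.8912 s
Geometry in SI: D = 71.1 mm → 0.0711 m, h = 9.67 mm → 0.00967 m
ΔT_a = T_lim − T_in = 325.2 − 248.4 = 76.8 K
γ̇_max² = ΔT_a·ρ·cp / (η·t_res) = [76.8 × 1023 × 1693] / [927 × 78.8912] = 1818.8 s⁻²
γ̇_max = sqrt(1818.8) = 42.6474 s⁻¹
Solve γ̇ = πDN/h for N: N_max = γ̇_max·h/(π·D) = 42.6474 × 0.00967 / (π × 0.0711) = 1.84629 rev/s = 110.777 rpm

value=110.8 rpm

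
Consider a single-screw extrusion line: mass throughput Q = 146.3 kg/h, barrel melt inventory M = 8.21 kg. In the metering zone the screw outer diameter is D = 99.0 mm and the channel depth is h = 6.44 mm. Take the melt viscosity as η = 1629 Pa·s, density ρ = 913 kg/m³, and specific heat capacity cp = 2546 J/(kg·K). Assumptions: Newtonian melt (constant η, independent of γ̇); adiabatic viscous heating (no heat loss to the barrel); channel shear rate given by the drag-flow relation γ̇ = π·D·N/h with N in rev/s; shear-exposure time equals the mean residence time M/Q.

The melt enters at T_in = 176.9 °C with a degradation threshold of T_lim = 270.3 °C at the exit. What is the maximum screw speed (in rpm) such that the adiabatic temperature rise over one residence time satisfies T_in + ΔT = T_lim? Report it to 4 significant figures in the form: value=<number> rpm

value=31.91 rpm

Convert throughput: Q = 146.3 kg/h = 146.3/3600 = 0.0406389 kg/s
t_res = M / Q_s = 8.21 ÷ 0.0406389 = 202.023 s
Geometry in SI: D = 99.0 mm → 0.099 m, h = 6.44 mm → 0.00644 m
ΔT_a = T_lim − T_in = 270.3 − 176.9 = 93.4 K
Invert ΔT = ηγ̇²t_res/(ρcp) for γ̇: γ̇_max² = ΔT_a ρ cp / (η t_res) = 93.4·913·2546 / (1629·202.023) = 659.711 s⁻²
γ̇_max = sqrt(659.711) = 25.6848 s⁻¹
Solve γ̇ = πDN/h for N: N_max = γ̇_max·h/(π·D) = 25.6848 × 0.00644 / (π × 0.099) = 0.531836 rev/s = 31.9102 rpm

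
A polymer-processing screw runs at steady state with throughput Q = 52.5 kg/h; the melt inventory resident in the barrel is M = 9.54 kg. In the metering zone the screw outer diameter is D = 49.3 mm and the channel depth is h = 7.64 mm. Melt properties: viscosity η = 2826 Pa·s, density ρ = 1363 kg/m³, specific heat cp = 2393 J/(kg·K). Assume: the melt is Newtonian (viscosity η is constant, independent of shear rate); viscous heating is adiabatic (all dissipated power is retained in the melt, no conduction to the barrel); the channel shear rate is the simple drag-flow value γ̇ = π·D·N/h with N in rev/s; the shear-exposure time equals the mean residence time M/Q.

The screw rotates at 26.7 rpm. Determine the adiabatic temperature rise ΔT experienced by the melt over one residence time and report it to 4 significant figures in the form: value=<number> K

value=46.13 K

Throughput in SI: Q_s = 52.5 kg/h ÷ 3600 s/h = 0.0145833 kg/s
t_res = M / Q_s = 9.54 / 0.0145833 = 654.171 s
Geometry in metres: D = 49.3 mm → 0.0493 m, h = 7.64 mm → 0.00764 m; screw speed N = 26.7 rpm = 0.445 rev/s
γ̇ = π D N / h = (π)(0.0493)(0.445) / 0.00764 = 9.02118 s⁻¹
ΔT = η·γ̇²·t_res/(ρ·cp) = [2826 × 9.02118² × 654.171] / [1363 × 2393] = 46.1267 K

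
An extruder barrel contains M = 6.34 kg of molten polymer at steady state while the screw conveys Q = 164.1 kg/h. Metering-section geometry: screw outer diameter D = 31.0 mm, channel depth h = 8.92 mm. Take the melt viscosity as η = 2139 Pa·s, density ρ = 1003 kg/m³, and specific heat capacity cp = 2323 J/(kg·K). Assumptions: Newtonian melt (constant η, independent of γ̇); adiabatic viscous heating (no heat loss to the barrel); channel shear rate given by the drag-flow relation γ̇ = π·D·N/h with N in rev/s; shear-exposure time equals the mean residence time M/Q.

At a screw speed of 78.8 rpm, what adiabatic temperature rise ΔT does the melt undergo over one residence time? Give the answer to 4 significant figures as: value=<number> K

Q_s = Q / 3600 = 164.1 / 3600 = 0.0455833 kg/s
t_res = M / Q_s = 6.34 / 0.0455833 = 139.086 s
Geometry in metres: D = 31.0 mm → 0.031 m, h = 8.92 mm → 0.00892 m; screw speed N = 78.8 rpm = 1.31333 rev/s
γ̇ = π·D·N / h = π · 0.031 · 1.31333 / 0.00892 = 14.3391 s⁻¹
ΔT = η·γ̇²·t_res / (ρ·cp) = 2139 · (14.3391)² · 139.086 / (1003 · 2323) = 26.2535 K

value=26.25 K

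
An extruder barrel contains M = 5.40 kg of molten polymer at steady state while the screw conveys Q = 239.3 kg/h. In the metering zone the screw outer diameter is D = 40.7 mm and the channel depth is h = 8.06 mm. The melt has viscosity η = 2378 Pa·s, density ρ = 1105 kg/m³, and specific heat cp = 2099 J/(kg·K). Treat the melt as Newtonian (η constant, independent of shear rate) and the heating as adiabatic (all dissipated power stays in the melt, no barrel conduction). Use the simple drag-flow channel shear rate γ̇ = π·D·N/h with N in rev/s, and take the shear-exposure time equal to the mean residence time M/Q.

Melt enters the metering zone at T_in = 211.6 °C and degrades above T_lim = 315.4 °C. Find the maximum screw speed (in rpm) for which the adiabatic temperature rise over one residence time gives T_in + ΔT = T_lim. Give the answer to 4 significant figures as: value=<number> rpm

Q_s = Q / 3600 = 239.3 / 3600 = 0.0664722 kg/s
t_res = M / Q_s = 5.40 / 0.0664722 = 81.2369 s
D = 40.7 mm = 0.0407 m;  h = 8.06 mm = 0.00806 m
ΔT_a = T_lim − T_in = 315.4 − 211.6 = 103.8 K
γ̇_max² = ΔT_a·ρ·cp / (η·t_res) = [103.8 × 1105 × 2099] / [2378 × 81.2369] = 1246.25 s⁻²
γ̇_max = √1246.25 = 35.3023 s⁻¹
N_max = γ̇_max·h / (π·D) = 35.3023 · 0.00806 / (π · 0.0407) = 2.22533 rev/s = 133.52 rpm

value=133.5 rpm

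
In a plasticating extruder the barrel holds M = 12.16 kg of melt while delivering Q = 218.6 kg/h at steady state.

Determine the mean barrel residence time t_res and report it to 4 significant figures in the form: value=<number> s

value=200.3 s

Throughput in SI: Q_s = 218.6 kg/h ÷ 3600 s/h = 0.0607222 kg/s
Mean residence time: t_res = M/Q_s = 12.16 kg / 0.0607222 kg/s = 200.256 s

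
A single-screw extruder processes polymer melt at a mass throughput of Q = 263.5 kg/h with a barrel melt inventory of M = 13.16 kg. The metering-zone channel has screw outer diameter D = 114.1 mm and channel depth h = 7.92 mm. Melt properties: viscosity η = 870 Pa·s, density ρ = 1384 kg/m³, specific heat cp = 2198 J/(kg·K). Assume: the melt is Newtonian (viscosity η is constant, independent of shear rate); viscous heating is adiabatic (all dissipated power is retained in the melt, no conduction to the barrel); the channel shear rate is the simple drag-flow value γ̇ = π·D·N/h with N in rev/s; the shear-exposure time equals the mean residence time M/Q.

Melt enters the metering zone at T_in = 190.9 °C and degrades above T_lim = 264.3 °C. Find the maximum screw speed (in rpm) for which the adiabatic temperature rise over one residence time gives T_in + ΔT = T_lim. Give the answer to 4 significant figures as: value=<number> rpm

Throughput in SI: Q_s = 263.5 kg/h ÷ 3600 s/h = 0.0731944 kg/s
t_res = M / Q_s = 13.16 ÷ 0.0731944 = 179.795 s
Convert to metres: D = 0.1141 m, h = 0.00792 m
ΔT_a = T_lim − T_in = 264.3 °C − 190.9 °C = 73.4 K
Invert ΔT = ηγ̇²t_res/(ρcp) for γ̇: γ̇_max² = ΔT_a ρ cp / (η t_res) = 73.4·1384·2198 / (870·179.795) = 1427.46 s⁻²
γ̇_max = √1427.46 = 37.7817 s⁻¹
N_max = γ̇_max·h / (π·D) = 37.7817 · 0.00792 / (π · 0.1141) = 0.834778 rev/s = 50.0867 rpm

value=50.09 rpm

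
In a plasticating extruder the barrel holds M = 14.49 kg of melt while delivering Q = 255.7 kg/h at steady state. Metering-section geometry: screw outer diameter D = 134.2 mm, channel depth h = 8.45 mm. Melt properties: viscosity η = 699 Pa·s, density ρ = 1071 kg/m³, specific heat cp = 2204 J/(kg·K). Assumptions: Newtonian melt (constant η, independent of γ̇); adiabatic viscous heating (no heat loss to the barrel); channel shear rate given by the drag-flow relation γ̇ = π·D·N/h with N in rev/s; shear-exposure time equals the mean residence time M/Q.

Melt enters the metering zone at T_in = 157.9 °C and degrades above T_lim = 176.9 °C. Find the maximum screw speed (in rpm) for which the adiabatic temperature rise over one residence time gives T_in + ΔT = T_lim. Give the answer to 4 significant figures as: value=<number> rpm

value=21.33 rpm

Convert throughput: Q = 255.7 kg/h = 255.7/3600 = 0.0710278 kg/s
t_res = M / Q_s = 14.49 ÷ 0.0710278 = 204.005 s
Geometry in SI: D = 134.2 mm → 0.1342 m, h = 8.45 mm → 0.00845 m
Allowable rise: ΔT_a = T_lim − T_in = 176.9 − 157.9 = 19 K
Invert ΔT = ηγ̇²t_res/(ρcp) for γ̇: γ̇_max² = ΔT_a ρ cp / (η t_res) = 19·1071·2204 / (699·204.005) = 314.512 s⁻²
Take the square root: γ̇_max = √(314.512) = 17.7345 s⁻¹
N_max = γ̇_max·h / (π·D) = 17.7345 · 0.00845 / (π · 0.1342) = 0.355445 rev/s = 21.3267 rpm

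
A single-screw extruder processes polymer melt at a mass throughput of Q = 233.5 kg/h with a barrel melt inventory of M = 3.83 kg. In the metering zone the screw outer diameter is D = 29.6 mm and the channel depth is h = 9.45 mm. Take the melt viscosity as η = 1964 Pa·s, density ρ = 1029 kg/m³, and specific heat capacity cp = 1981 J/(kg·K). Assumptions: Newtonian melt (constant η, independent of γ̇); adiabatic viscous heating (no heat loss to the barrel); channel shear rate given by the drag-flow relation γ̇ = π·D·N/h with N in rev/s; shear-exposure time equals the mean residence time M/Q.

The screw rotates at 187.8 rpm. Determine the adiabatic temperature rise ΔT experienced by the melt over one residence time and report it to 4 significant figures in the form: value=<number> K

value=53.97 K

Q_s = Q / 3600 = 233.5 / 3600 = 0.0648611 kg/s
t_res = M / Q_s = 3.83 / 0.0648611 = 59.0493 s
Geometry in metres: D = 29.6 mm → 0.0296 m, h = 9.45 mm → 0.00945 m; screw speed N = 187.8 rpm = 3.13 rev/s
γ̇ = π·D·N / h = π · 0.0296 · 3.13 / 0.00945 = 30.8002 s⁻¹
ΔT = η·γ̇²·t_res/(ρ·cp) = [1964 × 30.8002² × 59.0493] / [1029 × 1981] = 53.9715 K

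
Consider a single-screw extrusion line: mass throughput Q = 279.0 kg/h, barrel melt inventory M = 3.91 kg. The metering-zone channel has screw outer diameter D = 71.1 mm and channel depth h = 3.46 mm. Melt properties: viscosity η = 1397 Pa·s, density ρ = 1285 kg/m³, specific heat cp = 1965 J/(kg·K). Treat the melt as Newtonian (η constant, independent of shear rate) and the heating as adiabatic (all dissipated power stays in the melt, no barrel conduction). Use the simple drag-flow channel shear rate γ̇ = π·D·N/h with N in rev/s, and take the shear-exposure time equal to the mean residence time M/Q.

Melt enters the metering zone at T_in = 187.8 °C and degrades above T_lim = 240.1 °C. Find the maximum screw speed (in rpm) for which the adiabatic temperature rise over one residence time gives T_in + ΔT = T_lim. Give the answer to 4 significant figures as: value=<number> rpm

Throughput in SI: Q_s = 279.0 kg/h ÷ 3600 s/h = 0.0775 kg/s
t_res = M / Q_s = 3.91 / 0.0775 = 50.4516 s
Convert to metres: D = 0.0711 m, h = 0.00346 m
Allowable rise: ΔT_a = T_lim − T_in = 240.1 − 187.8 = 52.3 K
Invert ΔT = ηγ̇²t_res/(ρcp) for γ̇: γ̇_max² = ΔT_a ρ cp / (η t_res) = 52.3·1285·1965 / (1397·50.4516) = 1873.68 s⁻²
γ̇_max = √1873.68 = 43.286 s⁻¹
Solve γ̇ = πDN/h for N: N_max = γ̇_max·h/(π·D) = 43.286 × 0.00346 / (π × 0.0711) = 0.670509 rev/s = 40.2305 rpm

value=40.23 rpm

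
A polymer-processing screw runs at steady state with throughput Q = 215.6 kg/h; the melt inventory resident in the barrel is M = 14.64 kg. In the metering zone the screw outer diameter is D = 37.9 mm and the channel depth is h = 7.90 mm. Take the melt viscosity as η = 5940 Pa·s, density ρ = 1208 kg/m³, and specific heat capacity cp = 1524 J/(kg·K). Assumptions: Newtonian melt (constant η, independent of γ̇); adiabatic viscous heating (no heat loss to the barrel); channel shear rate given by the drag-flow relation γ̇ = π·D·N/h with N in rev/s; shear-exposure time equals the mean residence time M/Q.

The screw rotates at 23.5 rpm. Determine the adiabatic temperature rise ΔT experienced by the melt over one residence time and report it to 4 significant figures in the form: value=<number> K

value=27.48 K

Q_s = Q / 3600 = 215.6 / 3600 = 0.0598889 kg/s
t_res = M / Q_s = 14.64 ÷ 0.0598889 = 244.453 s
D = 37.9 mm = 0.0379 m;  h = 7.90 mm = 0.0079 m;  N = 23.5 rpm / 60 = 0.391667 rev/s
γ̇ = π D N / h = (π)(0.0379)(0.391667) / 0.0079 = 5.90308 s⁻¹
ΔT = η·γ̇²·t_res/(ρ·cp) = [5940 × 5.90308² × 244.453] / [1208 × 1524] = 27.4844 K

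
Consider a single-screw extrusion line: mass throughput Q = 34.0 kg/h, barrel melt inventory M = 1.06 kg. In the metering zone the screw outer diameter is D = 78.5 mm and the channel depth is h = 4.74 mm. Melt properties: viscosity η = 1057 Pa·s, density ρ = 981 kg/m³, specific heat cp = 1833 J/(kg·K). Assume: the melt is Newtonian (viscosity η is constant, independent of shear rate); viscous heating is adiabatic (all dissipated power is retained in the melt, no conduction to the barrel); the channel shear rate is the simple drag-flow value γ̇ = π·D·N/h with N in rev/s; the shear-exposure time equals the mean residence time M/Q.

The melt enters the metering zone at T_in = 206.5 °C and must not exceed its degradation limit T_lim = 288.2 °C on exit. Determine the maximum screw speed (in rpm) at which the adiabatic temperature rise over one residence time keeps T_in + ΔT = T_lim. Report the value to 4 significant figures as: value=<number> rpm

Q_s = Q / 3600 = 34.0 / 3600 = 0.00944444 kg/s
t_res = M / Q_s = 1.06 ÷ 0.00944444 = 112.235 s
Convert to metres: D = 0.0785 m, h = 0.00474 m
ΔT_a = T_lim − T_in = 288.2 °C − 206.5 °C = 81.7 K
γ̇_max² = ΔT_a·ρ·cp / (η·t_res) = [81.7 × 981 × 1833] / [1057 × 112.235] = 1238.37 s⁻²
Take the square root: γ̇_max = √(1238.37) = 35.1904 s⁻¹
N_max = γ̇_max·h / (π·D) = 35.1904 · 0.00474 / (π · 0.0785) = 0.676368 rev/s = 40.5821 rpm

value=40.58 rpm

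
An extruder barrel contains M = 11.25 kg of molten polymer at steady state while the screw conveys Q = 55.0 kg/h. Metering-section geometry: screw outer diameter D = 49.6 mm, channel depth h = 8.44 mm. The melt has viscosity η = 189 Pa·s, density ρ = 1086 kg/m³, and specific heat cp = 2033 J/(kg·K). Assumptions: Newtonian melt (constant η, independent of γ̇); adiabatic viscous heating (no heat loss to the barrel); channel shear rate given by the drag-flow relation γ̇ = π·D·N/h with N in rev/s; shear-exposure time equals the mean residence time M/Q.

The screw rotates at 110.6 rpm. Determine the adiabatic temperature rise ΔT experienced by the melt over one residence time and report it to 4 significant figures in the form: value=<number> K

value=73.01 K

Throughput in SI: Q_s = 55.0 kg/h ÷ 3600 s/h = 0.0152778 kg/s
t_res = M / Q_s = 11.25 / 0.0152778 = 736.364 s
Convert to SI: D = 0.0496 m, h = 0.00844 m, N = 110.6/60 = 1.84333 rev/s
Shear rate: γ̇ = πDN/h = π·0.0496·1.84333/0.00844 = 34.0324 s⁻¹
ΔT = η·γ̇²·t_res/(ρ·cp) = [189 × 34.0324² × 736.364] / [1086 × 2033] = 73.0084 K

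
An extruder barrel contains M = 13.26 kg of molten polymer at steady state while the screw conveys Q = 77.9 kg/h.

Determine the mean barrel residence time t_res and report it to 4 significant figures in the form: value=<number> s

Q_s = Q / 3600 = 77.9 / 3600 = 0.0216389 kg/s
t_res = M / Q_s = 13.26 / 0.0216389 = 612.786 s

value=612.8 s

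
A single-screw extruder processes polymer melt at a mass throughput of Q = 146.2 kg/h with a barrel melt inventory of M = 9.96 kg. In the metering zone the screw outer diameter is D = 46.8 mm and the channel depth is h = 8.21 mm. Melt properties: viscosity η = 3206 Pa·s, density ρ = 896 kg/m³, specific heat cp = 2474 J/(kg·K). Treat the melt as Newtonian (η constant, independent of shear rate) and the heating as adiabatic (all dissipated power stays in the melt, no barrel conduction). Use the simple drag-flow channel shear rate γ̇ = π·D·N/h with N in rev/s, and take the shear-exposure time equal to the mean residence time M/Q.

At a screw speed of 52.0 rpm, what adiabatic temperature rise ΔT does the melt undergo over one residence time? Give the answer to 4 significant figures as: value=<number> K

value=85.44 K

Q_s = Q / 3600 = 146.2 / 3600 = 0.0406111 kg/s
t_res = M / Q_s = 9.96 ÷ 0.0406111 = 245.253 s
D = 46.8 mm = 0.0468 m;  h = 8.21 mm = 0.00821 m;  N = 52.0 rpm / 60 = 0.866667 rev/s
γ̇ = π D N / h = (π)(0.0468)(0.866667) / 0.00821 = 15.5205 s⁻¹
ΔT = η·γ̇²·t_res / (ρ·cp) = 3206 · (15.5205)² · 245.253 / (896 · 2474) = 85.4436 K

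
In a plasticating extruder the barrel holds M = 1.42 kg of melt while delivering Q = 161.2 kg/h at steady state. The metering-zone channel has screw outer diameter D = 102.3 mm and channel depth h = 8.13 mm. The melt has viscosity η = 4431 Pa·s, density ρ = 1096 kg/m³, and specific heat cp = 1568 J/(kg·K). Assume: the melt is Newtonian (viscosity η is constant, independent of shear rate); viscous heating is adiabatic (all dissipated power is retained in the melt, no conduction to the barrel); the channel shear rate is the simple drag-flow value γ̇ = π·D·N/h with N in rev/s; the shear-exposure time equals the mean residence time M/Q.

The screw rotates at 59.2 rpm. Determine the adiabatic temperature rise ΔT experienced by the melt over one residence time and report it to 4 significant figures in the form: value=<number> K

Convert throughput: Q = 161.2 kg/h = 161.2/3600 = 0.0447778 kg/s
t_res = M / Q_s = 1.42 ÷ 0.0447778 = 31.7122 s
D = 102.3 mm = 0.1023 m;  h = 8.13 mm = 0.00813 m;  N = 59.2 rpm / 60 = 0.986667 rev/s
γ̇ = π·D·N / h = π · 0.1023 · 0.986667 / 0.00813 = 39.0037 s⁻¹
ΔT = η·γ̇²·t_res/(ρ·cp) = [4431 × 39.0037² × 31.7122] / [1096 × 1568] = 124.389 K

value=124.4 K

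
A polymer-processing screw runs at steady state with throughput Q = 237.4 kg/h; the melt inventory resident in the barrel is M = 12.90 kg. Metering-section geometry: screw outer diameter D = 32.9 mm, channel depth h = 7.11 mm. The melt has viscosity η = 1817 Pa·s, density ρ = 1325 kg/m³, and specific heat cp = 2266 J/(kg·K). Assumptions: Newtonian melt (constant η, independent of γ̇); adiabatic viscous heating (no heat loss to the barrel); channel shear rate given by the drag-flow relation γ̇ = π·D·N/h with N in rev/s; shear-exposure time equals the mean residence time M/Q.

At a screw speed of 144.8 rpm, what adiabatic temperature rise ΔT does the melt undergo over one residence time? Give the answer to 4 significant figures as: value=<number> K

value=145.7 K

Convert throughput: Q = 237.4 kg/h = 237.4/3600 = 0.0659444 kg/s
t_res = M / Q_s = 12.90 / 0.0659444 = 195.619 s
D = 32.9 mm = 0.0329 m;  h = 7.11 mm = 0.00711 m;  N = 144.8 rpm / 60 = 2.41333 rev/s
Shear rate: γ̇ = πDN/h = π·0.0329·2.41333/0.00711 = 35.0827 s⁻¹
ΔT = η·γ̇²·t_res / (ρ·cp) = 1817 · (35.0827)² · 195.619 / (1325 · 2266) = 145.706 K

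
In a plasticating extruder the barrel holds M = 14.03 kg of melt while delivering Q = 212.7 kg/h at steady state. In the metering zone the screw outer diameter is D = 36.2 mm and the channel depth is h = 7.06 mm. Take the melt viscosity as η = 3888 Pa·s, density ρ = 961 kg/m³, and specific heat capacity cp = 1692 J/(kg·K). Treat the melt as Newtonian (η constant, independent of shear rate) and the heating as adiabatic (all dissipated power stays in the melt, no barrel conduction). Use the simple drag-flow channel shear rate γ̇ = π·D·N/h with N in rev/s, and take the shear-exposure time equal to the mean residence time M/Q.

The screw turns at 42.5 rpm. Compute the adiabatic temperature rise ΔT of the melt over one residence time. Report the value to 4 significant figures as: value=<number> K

Throughput in SI: Q_s = 212.7 kg/h ÷ 3600 s/h = 0.0590833 kg/s
t_res = M / Q_s = 14.03 / 0.0590833 = 237.461 s
Geometry in metres: D = 36.2 mm → 0.0362 m, h = 7.06 mm → 0.00706 m; screw speed N = 42.5 rpm = 0.708333 rev/s
Shear rate: γ̇ = πDN/h = π·0.0362·0.708333/0.00706 = 11.4102 s⁻¹
Adiabatic rise: ΔT = η γ̇² t_res / (ρ cp) = 3888·(11.4102)²·237.461 / (961·1692) = 73.9227 K

value=73.92 K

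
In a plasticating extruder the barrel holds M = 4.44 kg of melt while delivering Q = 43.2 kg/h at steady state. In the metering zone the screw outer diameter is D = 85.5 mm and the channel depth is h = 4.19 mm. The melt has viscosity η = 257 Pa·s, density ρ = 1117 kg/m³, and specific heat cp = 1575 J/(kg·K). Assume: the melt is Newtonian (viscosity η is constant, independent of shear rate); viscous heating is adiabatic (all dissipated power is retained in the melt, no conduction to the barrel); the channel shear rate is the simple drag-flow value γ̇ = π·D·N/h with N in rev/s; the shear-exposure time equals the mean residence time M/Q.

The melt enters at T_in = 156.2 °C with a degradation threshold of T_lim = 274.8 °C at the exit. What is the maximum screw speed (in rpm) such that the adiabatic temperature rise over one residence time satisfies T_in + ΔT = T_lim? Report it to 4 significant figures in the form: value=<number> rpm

Q_s = Q / 3600 = 43.2 / 3600 = 0.012 kg/s
t_res = M / Q_s = 4.44 ÷ 0.012 = 370 s
Geometry in SI: D = 85.5 mm → 0.0855 m, h = 4.19 mm → 0.00419 m
ΔT_a = T_lim − T_in = 274.8 − 156.2 = 118.6 K
Invert ΔT = ηγ̇²t_res/(ρcp) for γ̇: γ̇_max² = ΔT_a ρ cp / (η t_res) = 118.6·1117·1575 / (257·370) = 2194.24 s⁻²
Take the square root: γ̇_max = √(2194.24) = 46.8427 s⁻¹
Solve γ̇ = πDN/h for N: N_max = γ̇_max·h/(π·D) = 46.8427 × 0.00419 / (π × 0.0855) = 0.730701 rev/s = 43.8421 rpm

value=43.84 rpm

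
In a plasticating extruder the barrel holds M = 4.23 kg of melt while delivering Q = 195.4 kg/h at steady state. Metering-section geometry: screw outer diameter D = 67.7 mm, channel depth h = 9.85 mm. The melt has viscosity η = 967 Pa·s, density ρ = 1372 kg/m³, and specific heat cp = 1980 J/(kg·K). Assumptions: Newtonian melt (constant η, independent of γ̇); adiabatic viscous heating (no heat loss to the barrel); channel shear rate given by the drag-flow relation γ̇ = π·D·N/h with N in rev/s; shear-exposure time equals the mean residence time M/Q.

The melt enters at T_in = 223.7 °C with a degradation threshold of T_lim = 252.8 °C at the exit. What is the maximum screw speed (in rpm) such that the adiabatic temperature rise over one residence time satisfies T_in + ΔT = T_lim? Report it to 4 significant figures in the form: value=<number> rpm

value=90.00 rpm

Q_s = Q / 3600 = 195.4 / 3600 = 0.0542778 kg/s
t_res = M / Q_s = 4.23 / 0.0542778 = 77.9324 s
D = 67.7 mm = 0.0677 m;  h = 9.85 mm = 0.00985 m
Allowable rise: ΔT_a = T_lim − T_in = 252.8 − 223.7 = 29.1 K
Invert ΔT = ηγ̇²t_res/(ρcp) for γ̇: γ̇_max² = ΔT_a ρ cp / (η t_res) = 29.1·1372·1980 / (967·77.9324) = 1048.98 s⁻²
γ̇_max = √1048.98 = 32.388 s⁻¹
N_max = γ̇_max·h / (π·D) = 32.388 · 0.00985 / (π · 0.0677) = 1.49997 rev/s = 89.998 rpm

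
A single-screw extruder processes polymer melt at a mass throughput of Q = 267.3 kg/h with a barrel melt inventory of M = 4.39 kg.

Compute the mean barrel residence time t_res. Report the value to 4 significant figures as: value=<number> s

value=59.12 s

Q_s = Q / 3600 = 267.3 / 3600 = 0.07425 kg/s
t_res = M / Q_s = 4.39 / 0.07425 = 59.1246 s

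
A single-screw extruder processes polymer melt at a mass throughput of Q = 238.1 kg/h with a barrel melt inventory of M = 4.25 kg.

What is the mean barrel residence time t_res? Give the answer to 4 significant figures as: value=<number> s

Q_s = Q / 3600 = 238.1 / 3600 = 0.0661389 kg/s
t_res = M / Q_s = 4.25 / 0.0661389 = 64.2587 s

value=64.26 s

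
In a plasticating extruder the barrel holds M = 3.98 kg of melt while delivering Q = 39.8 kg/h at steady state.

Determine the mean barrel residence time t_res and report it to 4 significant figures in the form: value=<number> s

value=360.0 s

Throughput in SI: Q_s = 39.8 kg/h ÷ 3600 s/h = 0.0110556 kg/s
Mean residence time: t_res = M/Q_s = 3.98 kg / 0.0110556 kg/s = 360 s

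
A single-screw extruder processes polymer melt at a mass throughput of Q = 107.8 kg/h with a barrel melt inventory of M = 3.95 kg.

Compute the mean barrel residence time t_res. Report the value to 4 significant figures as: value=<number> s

Throughput in SI: Q_s = 107.8 kg/h ÷ 3600 s/h = 0.0299444 kg/s
Mean residence time: t_res = M/Q_s = 3.95 kg / 0.0299444 kg/s = 131.911 s

value=131.9 s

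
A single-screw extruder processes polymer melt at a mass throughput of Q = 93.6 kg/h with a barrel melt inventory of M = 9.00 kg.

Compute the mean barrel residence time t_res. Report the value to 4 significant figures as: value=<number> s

Convert throughput: Q = 93.6 kg/h = 93.6/3600 = 0.026 kg/s
Mean residence time: t_res = M/Q_s = 9.00 kg / 0.026 kg/s = 346.154 s

value=346.2 s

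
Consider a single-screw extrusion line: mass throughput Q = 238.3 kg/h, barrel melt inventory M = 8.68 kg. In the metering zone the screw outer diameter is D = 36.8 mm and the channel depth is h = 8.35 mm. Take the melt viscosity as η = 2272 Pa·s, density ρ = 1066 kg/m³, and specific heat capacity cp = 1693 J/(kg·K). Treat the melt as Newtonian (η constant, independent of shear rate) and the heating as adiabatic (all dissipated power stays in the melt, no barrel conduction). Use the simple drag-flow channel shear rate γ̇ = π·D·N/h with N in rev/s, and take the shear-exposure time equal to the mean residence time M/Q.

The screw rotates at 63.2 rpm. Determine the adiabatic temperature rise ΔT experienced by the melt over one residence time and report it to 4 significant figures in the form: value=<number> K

value=35.11 K

Convert throughput: Q = 238.3 kg/h = 238.3/3600 = 0.0661944 kg/s
Mean residence time: t_res = M/Q_s = 8.68 kg / 0.0661944 kg/s = 131.129 s
Convert to SI: D = 0.0368 m, h = 0.00835 m, N = 63.2/60 = 1.05333 rev/s
Shear rate: γ̇ = πDN/h = π·0.0368·1.05333/0.00835 = 14.584 s⁻¹
ΔT = η·γ̇²·t_res/(ρ·cp) = [2272 × 14.584² × 131.129] / [1066 × 1693] = 35.1113 K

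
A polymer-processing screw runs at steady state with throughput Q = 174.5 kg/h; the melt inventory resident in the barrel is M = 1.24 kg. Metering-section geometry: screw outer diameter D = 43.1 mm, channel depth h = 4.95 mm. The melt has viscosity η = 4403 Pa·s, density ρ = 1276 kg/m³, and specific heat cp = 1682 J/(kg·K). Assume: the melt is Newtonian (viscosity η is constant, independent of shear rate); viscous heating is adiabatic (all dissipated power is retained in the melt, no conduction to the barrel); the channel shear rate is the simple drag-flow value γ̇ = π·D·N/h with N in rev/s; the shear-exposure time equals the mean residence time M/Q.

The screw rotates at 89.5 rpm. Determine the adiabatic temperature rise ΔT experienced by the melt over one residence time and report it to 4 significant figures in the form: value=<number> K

value=87.38 K

Convert throughput: Q = 174.5 kg/h = 174.5/3600 = 0.0484722 kg/s
t_res = M / Q_s = 1.24 ÷ 0.0484722 = 25.5817 s
Geometry in metres: D = 43.1 mm → 0.0431 m, h = 4.95 mm → 0.00495 m; screw speed N = 89.5 rpm = 1.49167 rev/s
γ̇ = π·D·N / h = π · 0.0431 · 1.49167 / 0.00495 = 40.8032 s⁻¹
ΔT = η·γ̇²·t_res / (ρ·cp) = 4403 · (40.8032)² · 25.5817 / (1276 · 1682) = 87.3752 K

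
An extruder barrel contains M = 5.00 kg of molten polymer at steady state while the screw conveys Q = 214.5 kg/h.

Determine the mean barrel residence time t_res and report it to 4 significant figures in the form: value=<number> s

value=83.92 s

Convert throughput: Q = 214.5 kg/h = 214.5/3600 = 0.0595833 kg/s
t_res = M / Q_s = 5.00 ÷ 0.0595833 = 83.9161 s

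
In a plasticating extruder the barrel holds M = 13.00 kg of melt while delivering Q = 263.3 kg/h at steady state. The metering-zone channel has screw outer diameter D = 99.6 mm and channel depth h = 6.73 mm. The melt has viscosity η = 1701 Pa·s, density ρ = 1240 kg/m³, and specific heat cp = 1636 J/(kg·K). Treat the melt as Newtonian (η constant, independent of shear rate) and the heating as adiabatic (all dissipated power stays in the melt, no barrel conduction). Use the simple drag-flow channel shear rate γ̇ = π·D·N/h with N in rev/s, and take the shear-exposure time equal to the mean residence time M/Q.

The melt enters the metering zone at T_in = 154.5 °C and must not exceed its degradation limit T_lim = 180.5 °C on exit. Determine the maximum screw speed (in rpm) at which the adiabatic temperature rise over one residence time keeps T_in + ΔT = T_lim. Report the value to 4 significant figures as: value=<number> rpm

Throughput in SI: Q_s = 263.3 kg/h ÷ 3600 s/h = 0.0731389 kg/s
t_res = M / Q_s = 13.00 ÷ 0.0731389 = 177.744 s
Convert to metres: D = 0.0996 m, h = 0.00673 m
ΔT_a = T_lim − T_in = 180.5 °C − 154.5 °C = 26 K
γ̇_max² = ΔT_a·ρ·cp/(η·t_res) = 26·1240·1636/(1701·177.744) = 174.453 s⁻²
γ̇_max = √174.453 = 13.2081 s⁻¹
N_max = γ̇_max h / (πD) = 13.2081·0.00673/(π·0.0996) = 0.284083 rev/s → ×60 = 17.045 rpm

value=17.04 rpm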